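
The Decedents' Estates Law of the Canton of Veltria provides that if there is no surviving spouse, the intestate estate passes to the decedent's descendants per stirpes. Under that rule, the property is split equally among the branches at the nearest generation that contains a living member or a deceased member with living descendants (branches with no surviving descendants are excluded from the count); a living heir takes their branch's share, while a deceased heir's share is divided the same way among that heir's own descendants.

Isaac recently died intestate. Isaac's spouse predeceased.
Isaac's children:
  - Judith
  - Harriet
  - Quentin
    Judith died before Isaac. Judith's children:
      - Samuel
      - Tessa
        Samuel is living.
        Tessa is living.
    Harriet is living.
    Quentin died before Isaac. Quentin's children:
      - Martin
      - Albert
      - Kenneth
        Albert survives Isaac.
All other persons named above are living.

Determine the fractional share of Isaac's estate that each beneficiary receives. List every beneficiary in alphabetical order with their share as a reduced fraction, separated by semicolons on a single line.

Albert 1/9; Harriet 1/3; Kenneth 1/9; Martin 1/9; Samuel 1/6; Tessa 1/6

There is no surviving spouse, so the entire estate passes to Isaac's descendants per stirpes.
The estate is divided into 3 equal shares of 1/3 among Judith, Harriet, Quentin.
Judith predeceased; the 1/3 allotted to Judith's branch passes to Judith's issue by representation.
The 1/3 is divided into 2 equal shares of 1/6 among Samuel, Tessa.
Samuel is living and takes 1/6.
Tessa is living and takes 1/6.
Harriet is living and takes 1/3.
Quentin predeceased; the 1/3 allotted to Quentin's branch passes to Quentin's issue by representation.
The 1/3 is divided into 3 equal shares of 1/9 among Martin, Albert, Kenneth.
Martin is living and takes 1/9.
Albert is living and takes 1/9.
Kenneth is living and takes 1/9.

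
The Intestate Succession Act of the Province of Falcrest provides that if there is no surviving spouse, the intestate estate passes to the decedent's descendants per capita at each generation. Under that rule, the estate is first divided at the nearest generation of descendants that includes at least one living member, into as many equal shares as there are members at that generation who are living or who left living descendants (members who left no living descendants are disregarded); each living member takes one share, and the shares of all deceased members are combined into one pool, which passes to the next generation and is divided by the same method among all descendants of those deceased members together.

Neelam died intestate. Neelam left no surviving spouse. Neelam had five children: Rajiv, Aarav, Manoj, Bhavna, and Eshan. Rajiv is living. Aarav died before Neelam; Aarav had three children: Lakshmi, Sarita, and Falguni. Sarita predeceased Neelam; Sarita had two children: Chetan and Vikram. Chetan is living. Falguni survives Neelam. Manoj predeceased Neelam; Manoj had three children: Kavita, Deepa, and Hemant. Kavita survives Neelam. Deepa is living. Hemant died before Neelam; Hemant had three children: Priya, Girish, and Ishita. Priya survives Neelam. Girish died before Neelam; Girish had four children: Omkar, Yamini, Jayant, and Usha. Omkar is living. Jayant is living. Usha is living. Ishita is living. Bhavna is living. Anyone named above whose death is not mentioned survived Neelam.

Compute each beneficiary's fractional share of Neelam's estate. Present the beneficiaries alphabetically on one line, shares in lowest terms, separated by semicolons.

There is no surviving spouse, so the entire estate passes to Neelam's descendants per capita at each generation.
At generation 1 (Rajiv, Aarav, Manoj, Bhavna, Eshan) there are 5 shares of (1)/5 = 1/5 each.
Living: Rajiv, Bhavna, and Eshan — each takes 1/5.
Deceased: Aarav and Manoj. Their combined 2/5 is pooled and carried to generation 2.
At generation 2 (Lakshmi, Sarita, Falguni, Kavita, Deepa, Hemant) there are 6 shares of (2/5)/6 = 1/15 each.
Living: Lakshmi, Falguni, Kavita, and Deepa — each takes 1/15.
Deceased: Sarita and Hemant. Their combined 2/15 is pooled and carried to generation 3.
At generation 3 (Chetan, Vikram, Priya, Girish, Ishita) there are 5 shares of (2/15)/5 = 2/75 each.
Living: Chetan, Vikram, Priya, and Ishita — each takes 2/75.
Deceased: Girish. That 2/75 share is carried to generation 4.
At generation 4 (Omkar, Yamini, Jayant, Usha) there are 4 shares of (2/75)/4 = 1/150 each.
Living: Omkar, Yamini, Jayant, and Usha — each takes 1/150.

Bhavna 1/5; Chetan 2/75; Deepa 1/15; Eshan 1/5; Falguni 1/15; Ishita 2/75; Jayant 1/150; Kavita 1/15; Lakshmi 1/15; Omkar 1/150; Priya 2/75; Rajiv 1/5; Usha 1/150; Vikram 2/75; Yamini 1/150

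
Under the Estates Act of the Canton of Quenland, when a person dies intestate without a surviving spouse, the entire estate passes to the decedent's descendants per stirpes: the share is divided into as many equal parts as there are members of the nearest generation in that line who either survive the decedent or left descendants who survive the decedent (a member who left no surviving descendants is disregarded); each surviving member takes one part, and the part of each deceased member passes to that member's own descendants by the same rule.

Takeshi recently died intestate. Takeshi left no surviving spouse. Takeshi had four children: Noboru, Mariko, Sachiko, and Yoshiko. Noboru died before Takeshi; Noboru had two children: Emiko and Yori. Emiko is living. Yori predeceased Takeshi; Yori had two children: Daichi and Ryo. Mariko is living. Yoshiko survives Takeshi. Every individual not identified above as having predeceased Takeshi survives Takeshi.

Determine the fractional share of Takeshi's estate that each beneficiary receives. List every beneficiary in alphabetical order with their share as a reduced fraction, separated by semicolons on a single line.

There is no surviving spouse, so the entire estate passes to Takeshi's descendants per stirpes.
The estate is divided into 4 equal shares of 1/4 among Noboru, Mariko, Sachiko, Yoshiko.
Noboru predeceased; the 1/4 allotted to Noboru's branch passes to Noboru's issue by representation.
The 1/4 is divided into 2 equal shares of 1/8 among Emiko, Yori.
Emiko is living and takes 1/8.
Yori predeceased; the 1/8 allotted to Yori's branch passes to Yori's issue by representation.
The 1/8 is divided into 2 equal shares of 1/16 among Daichi, Ryo.
Daichi is living and takes 1/16.
Ryo is living and takes 1/16.
Mariko is living and takes 1/4.
Sachiko is living and takes 1/4.
Yoshiko is living and takes 1/4.

Daichi 1/16; Emiko 1/8; Mariko 1/4; Ryo 1/16; Sachiko 1/4; Yoshiko 1/4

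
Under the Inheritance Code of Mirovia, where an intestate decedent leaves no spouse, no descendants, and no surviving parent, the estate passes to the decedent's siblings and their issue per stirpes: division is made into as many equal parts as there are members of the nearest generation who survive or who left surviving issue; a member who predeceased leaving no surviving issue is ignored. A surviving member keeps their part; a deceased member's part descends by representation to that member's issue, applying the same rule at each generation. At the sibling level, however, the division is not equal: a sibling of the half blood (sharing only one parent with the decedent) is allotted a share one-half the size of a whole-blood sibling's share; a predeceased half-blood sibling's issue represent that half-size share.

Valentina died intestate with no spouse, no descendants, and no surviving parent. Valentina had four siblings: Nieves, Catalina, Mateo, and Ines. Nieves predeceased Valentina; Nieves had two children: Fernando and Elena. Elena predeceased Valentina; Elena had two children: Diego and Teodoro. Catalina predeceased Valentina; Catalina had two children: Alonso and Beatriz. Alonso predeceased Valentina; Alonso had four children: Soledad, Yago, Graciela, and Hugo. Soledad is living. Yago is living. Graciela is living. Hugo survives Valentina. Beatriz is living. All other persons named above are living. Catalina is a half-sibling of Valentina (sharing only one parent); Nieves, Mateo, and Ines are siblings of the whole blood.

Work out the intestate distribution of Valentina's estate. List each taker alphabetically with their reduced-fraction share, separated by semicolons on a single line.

No spouse, descendants, or parent survives, so the estate passes to Valentina's siblings per stirpes.
Half-blood siblings count for one-half the weight of whole-blood siblings at the initial division.
Dividing 1 in proportion to weights (total weight 7/2): Nieves (weight 1) → 2/7; Catalina (weight 1/2) → 1/7; Mateo (weight 1) → 2/7; Ines (weight 1) → 2/7.
Nieves predeceased; the 2/7 allotted to Nieves's branch passes to Nieves's issue by representation.
The 2/7 is divided into 2 equal shares of 1/7 among Fernando, Elena.
Fernando is living and takes 1/7.
Elena predeceased; the 1/7 allotted to Elena's branch passes to Elena's issue by representation.
The 1/7 is divided into 2 equal shares of 1/14 among Diego, Teodoro.
Diego is living and takes 1/14.
Teodoro is living and takes 1/14.
Catalina predeceased; the 1/7 allotted to Catalina's branch passes to Catalina's issue by representation.
The 1/7 is divided into 2 equal shares of 1/14 among Alonso, Beatriz.
Alonso predeceased; the 1/14 allotted to Alonso's branch passes to Alonso's issue by representation.
The 1/14 is divided into 4 equal shares of 1/56 among Soledad, Yago, Graciela, Hugo.
Soledad is living and takes 1/56.
Yago is living and takes 1/56.
Graciela is living and takes 1/56.
Hugo is living and takes 1/56.
Beatriz is living and takes 1/14.
Mateo is living and takes 2/7.
Ines is living and takes 2/7.

Beatriz 1/14; Diego 1/14; Fernando 1/7; Graciela 1/56; Hugo 1/56; Ines 2/7; Mateo 2/7; Soledad 1/56; Teodoro 1/14; Yago 1/56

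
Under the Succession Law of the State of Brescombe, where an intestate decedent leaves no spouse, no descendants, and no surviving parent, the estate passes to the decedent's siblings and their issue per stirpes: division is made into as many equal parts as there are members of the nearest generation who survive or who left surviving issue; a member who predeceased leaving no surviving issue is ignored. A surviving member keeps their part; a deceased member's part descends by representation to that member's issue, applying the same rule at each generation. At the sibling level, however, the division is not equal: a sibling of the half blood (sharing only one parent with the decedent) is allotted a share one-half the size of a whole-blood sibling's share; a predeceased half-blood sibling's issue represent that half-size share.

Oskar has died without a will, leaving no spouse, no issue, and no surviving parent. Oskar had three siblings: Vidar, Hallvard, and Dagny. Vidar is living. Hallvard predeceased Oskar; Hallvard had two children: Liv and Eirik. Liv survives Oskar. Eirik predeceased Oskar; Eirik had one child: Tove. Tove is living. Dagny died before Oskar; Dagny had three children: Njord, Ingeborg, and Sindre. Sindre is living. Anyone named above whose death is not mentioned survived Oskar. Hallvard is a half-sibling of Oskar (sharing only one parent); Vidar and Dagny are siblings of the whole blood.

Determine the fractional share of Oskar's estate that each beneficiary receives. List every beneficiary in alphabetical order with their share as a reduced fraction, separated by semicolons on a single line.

No spouse, descendants, or parent survives, so the estate passes to Oskar's siblings per stirpes.
Half-blood siblings count for one-half the weight of whole-blood siblings at the initial division.
Dividing 1 in proportion to weights (total weight 5/2): Vidar (weight 1) → 2/5; Hallvard (weight 1/2) → 1/5; Dagny (weight 1) → 2/5.
Vidar is living and takes 2/5.
Hallvard predeceased; the 1/5 allotted to Hallvard's branch passes to Hallvard's issue by representation.
The 1/5 is divided into 2 equal shares of 1/10 among Liv, Eirik.
Liv is living and takes 1/10.
Eirik predeceased; the 1/10 allotted to Eirik's branch passes to Eirik's issue by representation.
Tove is the sole taker at this level and receives the full 1/10.
Dagny predeceased; the 2/5 allotted to Dagny's branch passes to Dagny's issue by representation.
The 2/5 is divided into 3 equal shares of 2/15 among Njord, Ingeborg, Sindre.
Njord is living and takes 2/15.
Ingeborg is living and takes 2/15.
Sindre is living and takes 2/15.

Ingeborg 2/15; Liv 1/10; Njord 2/15; Sindre 2/15; Tove 1/10; Vidar 2/5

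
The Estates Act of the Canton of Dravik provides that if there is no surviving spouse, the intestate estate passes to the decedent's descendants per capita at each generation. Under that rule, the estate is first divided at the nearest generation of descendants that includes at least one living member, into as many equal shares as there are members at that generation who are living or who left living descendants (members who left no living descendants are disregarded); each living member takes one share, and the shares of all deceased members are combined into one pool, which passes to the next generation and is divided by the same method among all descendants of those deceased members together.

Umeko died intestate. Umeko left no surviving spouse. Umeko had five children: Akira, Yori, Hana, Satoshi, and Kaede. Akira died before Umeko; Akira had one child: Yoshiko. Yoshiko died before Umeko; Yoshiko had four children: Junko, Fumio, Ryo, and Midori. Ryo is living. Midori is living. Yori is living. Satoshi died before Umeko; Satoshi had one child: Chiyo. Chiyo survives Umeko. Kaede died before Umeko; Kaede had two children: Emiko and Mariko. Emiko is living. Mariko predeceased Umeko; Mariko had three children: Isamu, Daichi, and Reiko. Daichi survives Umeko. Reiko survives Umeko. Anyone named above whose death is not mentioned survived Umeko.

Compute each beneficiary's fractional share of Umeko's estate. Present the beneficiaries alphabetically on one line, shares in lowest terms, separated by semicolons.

Chiyo 3/20; Daichi 3/70; Emiko 3/20; Fumio 3/70; Hana 1/5; Isamu 3/70; Junko 3/70; Midori 3/70; Reiko 3/70; Ryo 3/70; Yori 1/5

There is no surviving spouse, so the entire estate passes to Umeko's descendants per capita at each generation.
At generation 1 (Akira, Yori, Hana, Satoshi, Kaede) there are 5 shares of (1)/5 = 1/5 each.
Living: Yori and Hana — each takes 1/5.
Deceased: Akira, Satoshi, and Kaede. Their combined 3/5 is pooled and carried to generation 2.
At generation 2 (Yoshiko, Chiyo, Emiko, Mariko) there are 4 shares of (3/5)/4 = 3/20 each.
Living: Chiyo and Emiko — each takes 3/20.
Deceased: Yoshiko and Mariko. Their combined 3/10 is pooled and carried to generation 3.
At generation 3 (Junko, Fumio, Ryo, Midori, Isamu, Daichi, Reiko) there are 7 shares of (3/10)/7 = 3/70 each.
Living: Junko, Fumio, Ryo, Midori, Isamu, Daichi, and Reiko — each takes 3/70.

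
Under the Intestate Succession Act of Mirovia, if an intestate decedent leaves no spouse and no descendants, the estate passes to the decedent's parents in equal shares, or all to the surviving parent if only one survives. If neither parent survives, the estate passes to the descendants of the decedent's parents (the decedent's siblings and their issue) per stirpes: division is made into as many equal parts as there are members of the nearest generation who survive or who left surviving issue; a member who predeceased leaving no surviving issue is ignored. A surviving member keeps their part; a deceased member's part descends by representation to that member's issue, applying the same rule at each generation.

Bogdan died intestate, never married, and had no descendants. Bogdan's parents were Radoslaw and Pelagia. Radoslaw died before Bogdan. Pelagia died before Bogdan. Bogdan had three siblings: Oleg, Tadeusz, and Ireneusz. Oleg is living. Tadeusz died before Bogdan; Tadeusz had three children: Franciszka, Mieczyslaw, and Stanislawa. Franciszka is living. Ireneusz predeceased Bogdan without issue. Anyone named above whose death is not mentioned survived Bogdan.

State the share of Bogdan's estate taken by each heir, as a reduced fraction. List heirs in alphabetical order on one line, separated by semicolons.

Neither parent survives and there are no descendants, so the estate passes to Bogdan's siblings and their issue per stirpes.
Ireneusz left no surviving issue, so that branch lapses and is disregarded.
The estate is divided into 2 equal shares of 1/2 among Oleg, Tadeusz.
Oleg is living and takes 1/2.
Tadeusz predeceased; the 1/2 allotted to Tadeusz's branch passes to Tadeusz's issue by representation.
The 1/2 is divided into 3 equal shares of 1/6 among Franciszka, Mieczyslaw, Stanislawa.
Franciszka is living and takes 1/6.
Mieczyslaw is living and takes 1/6.
Stanislawa is living and takes 1/6.

Franciszka 1/6; Mieczyslaw 1/6; Oleg 1/2; Stanislawa 1/6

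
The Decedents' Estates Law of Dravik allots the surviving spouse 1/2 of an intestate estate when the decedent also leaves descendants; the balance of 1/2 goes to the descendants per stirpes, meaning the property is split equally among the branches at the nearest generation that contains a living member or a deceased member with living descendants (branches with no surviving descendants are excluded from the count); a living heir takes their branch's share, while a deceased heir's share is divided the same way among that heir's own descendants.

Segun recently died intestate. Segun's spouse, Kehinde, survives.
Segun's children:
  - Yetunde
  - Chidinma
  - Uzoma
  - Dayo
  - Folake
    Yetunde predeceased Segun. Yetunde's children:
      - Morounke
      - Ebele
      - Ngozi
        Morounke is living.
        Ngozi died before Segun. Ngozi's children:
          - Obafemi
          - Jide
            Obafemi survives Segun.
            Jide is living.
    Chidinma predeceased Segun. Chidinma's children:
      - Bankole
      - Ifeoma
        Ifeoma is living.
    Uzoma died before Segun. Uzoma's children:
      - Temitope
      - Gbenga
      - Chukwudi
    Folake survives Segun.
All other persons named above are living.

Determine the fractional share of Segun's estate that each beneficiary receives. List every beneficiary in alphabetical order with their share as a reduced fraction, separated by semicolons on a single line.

Bankole 1/20; Chukwudi 1/30; Dayo 1/10; Ebele 1/30; Folake 1/10; Gbenga 1/30; Ifeoma 1/20; Jide 1/60; Kehinde 1/2; Morounke 1/30; Obafemi 1/60; Temitope 1/30

Kehinde, as surviving spouse, takes 1/2.
The remaining 1/2 passes to Segun's descendants per stirpes.
The 1/2 is divided into 5 equal shares of 1/10 among Yetunde, Chidinma, Uzoma, Dayo, Folake.
Yetunde predeceased; the 1/10 allotted to Yetunde's branch passes to Yetunde's issue by representation.
The 1/10 is divided into 3 equal shares of 1/30 among Morounke, Ebele, Ngozi.
Morounke is living and takes 1/30.
Ebele is living and takes 1/30.
Ngozi predeceased; the 1/30 allotted to Ngozi's branch passes to Ngozi's issue by representation.
The 1/30 is divided into 2 equal shares of 1/60 among Obafemi, Jide.
Obafemi is living and takes 1/60.
Jide is living and takes 1/60.
Chidinma predeceased; the 1/10 allotted to Chidinma's branch passes to Chidinma's issue by representation.
The 1/10 is divided into 2 equal shares of 1/20 among Bankole, Ifeoma.
Bankole is living and takes 1/20.
Ifeoma is living and takes 1/20.
Uzoma predeceased; the 1/10 allotted to Uzoma's branch passes to Uzoma's issue by representation.
The 1/10 is divided into 3 equal shares of 1/30 among Temitope, Gbenga, Chukwudi.
Temitope is living and takes 1/30.
Gbenga is living and takes 1/30.
Chukwudi is living and takes 1/30.
Dayo is living and takes 1/10.
Folake is living and takes 1/10.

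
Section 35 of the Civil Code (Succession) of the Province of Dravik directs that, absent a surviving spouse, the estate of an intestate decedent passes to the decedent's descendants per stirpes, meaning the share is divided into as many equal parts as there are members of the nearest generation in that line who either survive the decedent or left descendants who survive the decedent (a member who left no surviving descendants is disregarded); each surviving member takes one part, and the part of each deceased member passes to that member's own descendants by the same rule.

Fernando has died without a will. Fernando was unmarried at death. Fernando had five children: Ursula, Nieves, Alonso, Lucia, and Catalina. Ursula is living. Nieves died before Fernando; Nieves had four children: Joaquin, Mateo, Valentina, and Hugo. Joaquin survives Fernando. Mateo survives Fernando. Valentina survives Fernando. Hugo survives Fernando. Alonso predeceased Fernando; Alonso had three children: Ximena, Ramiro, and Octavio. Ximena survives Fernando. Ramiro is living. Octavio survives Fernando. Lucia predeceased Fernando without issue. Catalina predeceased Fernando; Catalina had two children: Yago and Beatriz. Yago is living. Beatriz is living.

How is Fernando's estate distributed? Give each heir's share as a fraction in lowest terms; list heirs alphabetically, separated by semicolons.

Beatriz 1/8; Hugo 1/16; Joaquin 1/16; Mateo 1/16; Octavio 1/12; Ramiro 1/12; Ursula 1/4; Valentina 1/16; Ximena 1/12; Yago 1/8

There is no surviving spouse, so the entire estate passes to Fernando's descendants per stirpes.
Lucia left no surviving issue, so that branch lapses and is disregarded.
The estate is divided into 4 equal shares of 1/4 among Ursula, Nieves, Alonso, Catalina.
Ursula is living and takes 1/4.
Nieves predeceased; the 1/4 allotted to Nieves's branch passes to Nieves's issue by representation.
The 1/4 is divided into 4 equal shares of 1/16 among Joaquin, Mateo, Valentina, Hugo.
Joaquin is living and takes 1/16.
Mateo is living and takes 1/16.
Valentina is living and takes 1/16.
Hugo is living and takes 1/16.
Alonso predeceased; the 1/4 allotted to Alonso's branch passes to Alonso's issue by representation.
The 1/4 is divided into 3 equal shares of 1/12 among Ximena, Ramiro, Octavio.
Ximena is living and takes 1/12.
Ramiro is living and takes 1/12.
Octavio is living and takes 1/12.
Catalina predeceased; the 1/4 allotted to Catalina's branch passes to Catalina's issue by representation.
The 1/4 is divided into 2 equal shares of 1/8 among Yago, Beatriz.
Yago is living and takes 1/8.
Beatriz is living and takes 1/8.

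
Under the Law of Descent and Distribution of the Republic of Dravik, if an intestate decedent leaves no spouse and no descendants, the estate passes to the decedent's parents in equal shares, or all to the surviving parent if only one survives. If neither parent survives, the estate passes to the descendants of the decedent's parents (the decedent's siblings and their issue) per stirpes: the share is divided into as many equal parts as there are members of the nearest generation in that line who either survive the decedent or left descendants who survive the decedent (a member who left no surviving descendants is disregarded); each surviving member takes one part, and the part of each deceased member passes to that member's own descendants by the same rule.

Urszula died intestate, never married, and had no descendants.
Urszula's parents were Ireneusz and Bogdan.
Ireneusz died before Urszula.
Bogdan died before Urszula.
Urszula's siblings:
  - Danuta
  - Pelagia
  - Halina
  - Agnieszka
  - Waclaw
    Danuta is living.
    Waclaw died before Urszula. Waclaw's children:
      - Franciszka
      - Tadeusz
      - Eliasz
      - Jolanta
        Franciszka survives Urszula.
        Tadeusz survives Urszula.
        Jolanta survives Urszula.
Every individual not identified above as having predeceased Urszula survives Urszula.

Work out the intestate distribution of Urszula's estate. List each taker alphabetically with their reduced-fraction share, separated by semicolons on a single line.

Agnieszka 1/5; Danuta 1/5; Eliasz 1/20; Franciszka 1/20; Halina 1/5; Jolanta 1/20; Pelagia 1/5; Tadeusz 1/20

Neither parent survives and there are no descendants, so the estate passes to Urszula's siblings and their issue per stirpes.
The estate is divided into 5 equal shares of 1/5 among Danuta, Pelagia, Halina, Agnieszka, Waclaw.
Danuta is living and takes 1/5.
Pelagia is living and takes 1/5.
Halina is living and takes 1/5.
Agnieszka is living and takes 1/5.
Waclaw predeceased; the 1/5 allotted to Waclaw's branch passes to Waclaw's issue by representation.
The 1/5 is divided into 4 equal shares of 1/20 among Franciszka, Tadeusz, Eliasz, Jolanta.
Franciszka is living and takes 1/20.
Tadeusz is living and takes 1/20.
Eliasz is living and takes 1/20.
Jolanta is living and takes 1/20.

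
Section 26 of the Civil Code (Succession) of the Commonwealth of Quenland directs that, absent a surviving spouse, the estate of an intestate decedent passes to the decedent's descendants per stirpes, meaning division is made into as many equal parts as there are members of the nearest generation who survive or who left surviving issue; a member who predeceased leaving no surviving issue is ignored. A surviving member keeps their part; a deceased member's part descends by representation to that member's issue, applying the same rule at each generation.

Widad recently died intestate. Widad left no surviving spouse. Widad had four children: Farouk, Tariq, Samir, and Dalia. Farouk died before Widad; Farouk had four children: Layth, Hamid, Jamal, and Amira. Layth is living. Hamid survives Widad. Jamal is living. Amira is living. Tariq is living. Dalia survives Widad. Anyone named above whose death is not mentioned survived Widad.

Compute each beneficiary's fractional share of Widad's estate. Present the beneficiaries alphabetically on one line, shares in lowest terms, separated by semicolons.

Amira 1/16; Dalia 1/4; Hamid 1/16; Jamal 1/16; Layth 1/16; Samir 1/4; Tariq 1/4

There is no surviving spouse, so the entire estate passes to Widad's descendants per stirpes.
The estate is divided into 4 equal shares of 1/4 among Farouk, Tariq, Samir, Dalia.
Farouk predeceased; the 1/4 allotted to Farouk's branch passes to Farouk's issue by representation.
The 1/4 is divided into 4 equal shares of 1/16 among Layth, Hamid, Jamal, Amira.
Layth is living and takes 1/16.
Hamid is living and takes 1/16.
Jamal is living and takes 1/16.
Amira is living and takes 1/16.
Tariq is living and takes 1/4.
Samir is living and takes 1/4.
Dalia is living and takes 1/4.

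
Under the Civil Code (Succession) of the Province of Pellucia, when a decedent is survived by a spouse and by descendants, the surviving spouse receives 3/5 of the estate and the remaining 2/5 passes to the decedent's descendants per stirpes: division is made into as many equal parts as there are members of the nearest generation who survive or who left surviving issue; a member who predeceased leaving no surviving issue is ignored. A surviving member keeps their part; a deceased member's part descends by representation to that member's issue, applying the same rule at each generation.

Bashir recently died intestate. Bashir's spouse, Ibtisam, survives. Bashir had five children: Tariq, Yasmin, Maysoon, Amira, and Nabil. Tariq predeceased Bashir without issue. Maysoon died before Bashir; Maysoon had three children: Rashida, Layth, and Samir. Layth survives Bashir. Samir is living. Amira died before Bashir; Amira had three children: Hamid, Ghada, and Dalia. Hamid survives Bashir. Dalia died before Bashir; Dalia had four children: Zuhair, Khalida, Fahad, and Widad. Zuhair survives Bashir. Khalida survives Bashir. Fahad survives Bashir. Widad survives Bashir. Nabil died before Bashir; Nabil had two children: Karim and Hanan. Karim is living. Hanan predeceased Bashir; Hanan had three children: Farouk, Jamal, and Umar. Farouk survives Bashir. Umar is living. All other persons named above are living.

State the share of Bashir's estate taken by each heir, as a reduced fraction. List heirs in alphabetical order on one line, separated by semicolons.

Fahad 1/120; Farouk 1/60; Ghada 1/30; Hamid 1/30; Ibtisam 3/5; Jamal 1/60; Karim 1/20; Khalida 1/120; Layth 1/30; Rashida 1/30; Samir 1/30; Umar 1/60; Widad 1/120; Yasmin 1/10; Zuhair 1/120

Ibtisam, as surviving spouse, takes 3/5.
The remaining 2/5 passes to Bashir's descendants per stirpes.
Tariq left no surviving issue, so that branch lapses and is disregarded.
The 2/5 is divided into 4 equal shares of 1/10 among Yasmin, Maysoon, Amira, Nabil.
Yasmin is living and takes 1/10.
Maysoon predeceased; the 1/10 allotted to Maysoon's branch passes to Maysoon's issue by representation.
The 1/10 is divided into 3 equal shares of 1/30 among Rashida, Layth, Samir.
Rashida is living and takes 1/30.
Layth is living and takes 1/30.
Samir is living and takes 1/30.
Amira predeceased; the 1/10 allotted to Amira's branch passes to Amira's issue by representation.
The 1/10 is divided into 3 equal shares of 1/30 among Hamid, Ghada, Dalia.
Hamid is living and takes 1/30.
Ghada is living and takes 1/30.
Dalia predeceased; the 1/30 allotted to Dalia's branch passes to Dalia's issue by representation.
The 1/30 is divided into 4 equal shares of 1/120 among Zuhair, Khalida, Fahad, Widad.
Zuhair is living and takes 1/120.
Khalida is living and takes 1/120.
Fahad is living and takes 1/120.
Widad is living and takes 1/120.
Nabil predeceased; the 1/10 allotted to Nabil's branch passes to Nabil's issue by representation.
The 1/10 is divided into 2 equal shares of 1/20 among Karim, Hanan.
Karim is living and takes 1/20.
Hanan predeceased; the 1/20 allotted to Hanan's branch passes to Hanan's issue by representation.
The 1/20 is divided into 3 equal shares of 1/60 among Farouk, Jamal, Umar.
Farouk is living and takes 1/60.
Jamal is living and takes 1/60.
Umar is living and takes 1/60.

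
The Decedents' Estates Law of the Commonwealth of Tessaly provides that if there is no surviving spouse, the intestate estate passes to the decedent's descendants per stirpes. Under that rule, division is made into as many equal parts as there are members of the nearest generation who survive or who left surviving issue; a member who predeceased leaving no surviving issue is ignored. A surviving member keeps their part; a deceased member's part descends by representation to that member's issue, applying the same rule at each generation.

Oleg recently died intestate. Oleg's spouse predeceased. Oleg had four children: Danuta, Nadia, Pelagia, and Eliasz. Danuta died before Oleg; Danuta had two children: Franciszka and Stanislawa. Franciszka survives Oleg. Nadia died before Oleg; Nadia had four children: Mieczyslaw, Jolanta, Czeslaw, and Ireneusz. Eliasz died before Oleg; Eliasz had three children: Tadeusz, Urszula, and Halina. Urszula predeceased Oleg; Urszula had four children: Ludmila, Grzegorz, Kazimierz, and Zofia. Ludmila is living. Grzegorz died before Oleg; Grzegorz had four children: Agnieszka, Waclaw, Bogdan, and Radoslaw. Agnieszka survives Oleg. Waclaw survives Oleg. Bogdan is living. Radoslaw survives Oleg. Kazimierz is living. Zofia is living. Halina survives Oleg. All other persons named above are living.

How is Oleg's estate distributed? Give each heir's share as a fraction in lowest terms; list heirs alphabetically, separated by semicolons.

There is no surviving spouse, so the entire estate passes to Oleg's descendants per stirpes.
The estate is divided into 4 equal shares of 1/4 among Danuta, Nadia, Pelagia, Eliasz.
Danuta predeceased; the 1/4 allotted to Danuta's branch passes to Danuta's issue by representation.
The 1/4 is divided into 2 equal shares of 1/8 among Franciszka, Stanislawa.
Franciszka is living and takes 1/8.
Stanislawa is living and takes 1/8.
Nadia predeceased; the 1/4 allotted to Nadia's branch passes to Nadia's issue by representation.
The 1/4 is divided into 4 equal shares of 1/16 among Mieczyslaw, Jolanta, Czeslaw, Ireneusz.
Mieczyslaw is living and takes 1/16.
Jolanta is living and takes 1/16.
Czeslaw is living and takes 1/16.
Ireneusz is living and takes 1/16.
Pelagia is living and takes 1/4.
Eliasz predeceased; the 1/4 allotted to Eliasz's branch passes to Eliasz's issue by representation.
The 1/4 is divided into 3 equal shares of 1/12 among Tadeusz, Urszula, Halina.
Tadeusz is living and takes 1/12.
Urszula predeceased; the 1/12 allotted to Urszula's branch passes to Urszula's issue by representation.
The 1/12 is divided into 4 equal shares of 1/48 among Ludmila, Grzegorz, Kazimierz, Zofia.
Ludmila is living and takes 1/48.
Grzegorz predeceased; the 1/48 allotted to Grzegorz's branch passes to Grzegorz's issue by representation.
The 1/48 is divided into 4 equal shares of 1/192 among Agnieszka, Waclaw, Bogdan, Radoslaw.
Agnieszka is living and takes 1/192.
Waclaw is living and takes 1/192.
Bogdan is living and takes 1/192.
Radoslaw is living and takes 1/192.
Kazimierz is living and takes 1/48.
Zofia is living and takes 1/48.
Halina is living and takes 1/12.

Agnieszka 1/192; Bogdan 1/192; Czeslaw 1/16; Franciszka 1/8; Halina 1/12; Ireneusz 1/16; Jolanta 1/16; Kazimierz 1/48; Ludmila 1/48; Mieczyslaw 1/16; Pelagia 1/4; Radoslaw 1/192; Stanislawa 1/8; Tadeusz 1/12; Waclaw 1/192; Zofia 1/48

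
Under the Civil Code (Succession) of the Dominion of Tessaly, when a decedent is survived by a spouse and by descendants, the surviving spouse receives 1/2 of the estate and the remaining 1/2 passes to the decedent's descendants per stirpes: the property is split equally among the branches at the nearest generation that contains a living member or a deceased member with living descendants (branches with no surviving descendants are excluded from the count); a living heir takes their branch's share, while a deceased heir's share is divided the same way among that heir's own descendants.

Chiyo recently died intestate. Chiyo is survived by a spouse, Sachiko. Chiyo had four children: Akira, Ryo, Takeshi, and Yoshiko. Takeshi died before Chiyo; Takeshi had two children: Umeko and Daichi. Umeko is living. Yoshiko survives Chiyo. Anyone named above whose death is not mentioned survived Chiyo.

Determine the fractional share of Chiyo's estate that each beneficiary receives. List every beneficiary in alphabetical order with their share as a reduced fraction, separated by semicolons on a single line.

Sachiko, as surviving spouse, takes 1/2.
The remaining 1/2 passes to Chiyo's descendants per stirpes.
The 1/2 is divided into 4 equal shares of 1/8 among Akira, Ryo, Takeshi, Yoshiko.
Akira is living and takes 1/8.
Ryo is living and takes 1/8.
Takeshi predeceased; the 1/8 allotted to Takeshi's branch passes to Takeshi's issue by representation.
The 1/8 is divided into 2 equal shares of 1/16 among Umeko, Daichi.
Umeko is living and takes 1/16.
Daichi is living and takes 1/16.
Yoshiko is living and takes 1/8.

Akira 1/8; Daichi 1/16; Ryo 1/8; Sachiko 1/2; Umeko 1/16; Yoshiko 1/8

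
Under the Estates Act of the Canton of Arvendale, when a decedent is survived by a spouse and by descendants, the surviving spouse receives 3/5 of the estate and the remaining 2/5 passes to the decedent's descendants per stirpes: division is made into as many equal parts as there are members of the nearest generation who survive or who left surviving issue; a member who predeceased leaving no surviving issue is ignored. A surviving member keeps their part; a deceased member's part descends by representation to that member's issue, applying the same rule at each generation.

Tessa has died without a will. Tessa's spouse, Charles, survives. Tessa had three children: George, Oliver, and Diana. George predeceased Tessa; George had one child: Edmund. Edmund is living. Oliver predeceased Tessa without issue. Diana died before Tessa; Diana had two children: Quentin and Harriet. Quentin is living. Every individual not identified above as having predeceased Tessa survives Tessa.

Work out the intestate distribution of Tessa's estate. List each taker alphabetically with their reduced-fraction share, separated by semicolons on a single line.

Charles 3/5; Edmund 1/5; Harriet 1/10; Quentin 1/10

Charles, as surviving spouse, takes 3/5.
The remaining 2/5 passes to Tessa's descendants per stirpes.
Oliver left no surviving issue, so that branch lapses and is disregarded.
The 2/5 is divided into 2 equal shares of 1/5 among George, Diana.
George predeceased; the 1/5 allotted to George's branch passes to George's issue by representation.
Edmund is the sole taker at this level and receives the full 1/5.
Diana predeceased; the 1/5 allotted to Diana's branch passes to Diana's issue by representation.
The 1/5 is divided into 2 equal shares of 1/10 among Quentin, Harriet.
Quentin is living and takes 1/10.
Harriet is living and takes 1/10.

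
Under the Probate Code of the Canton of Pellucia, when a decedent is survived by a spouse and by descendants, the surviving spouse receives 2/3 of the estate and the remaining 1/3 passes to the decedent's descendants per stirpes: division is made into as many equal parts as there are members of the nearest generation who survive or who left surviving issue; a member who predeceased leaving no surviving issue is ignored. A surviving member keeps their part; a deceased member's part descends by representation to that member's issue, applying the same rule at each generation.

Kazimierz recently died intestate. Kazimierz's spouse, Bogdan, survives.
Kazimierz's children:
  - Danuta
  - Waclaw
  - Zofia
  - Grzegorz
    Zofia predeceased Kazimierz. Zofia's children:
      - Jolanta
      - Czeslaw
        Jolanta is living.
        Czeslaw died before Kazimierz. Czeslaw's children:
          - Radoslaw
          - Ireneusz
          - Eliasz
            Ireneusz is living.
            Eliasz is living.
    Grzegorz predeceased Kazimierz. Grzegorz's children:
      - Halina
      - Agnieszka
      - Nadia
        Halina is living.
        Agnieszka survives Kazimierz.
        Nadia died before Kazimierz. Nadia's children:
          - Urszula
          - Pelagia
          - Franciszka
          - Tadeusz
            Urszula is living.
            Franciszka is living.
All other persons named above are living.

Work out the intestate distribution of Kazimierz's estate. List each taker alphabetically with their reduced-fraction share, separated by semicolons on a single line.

Agnieszka 1/36; Bogdan 2/3; Danuta 1/12; Eliasz 1/72; Franciszka 1/144; Halina 1/36; Ireneusz 1/72; Jolanta 1/24; Pelagia 1/144; Radoslaw 1/72; Tadeusz 1/144; Urszula 1/144; Waclaw 1/12

Bogdan, as surviving spouse, takes 2/3.
The remaining 1/3 passes to Kazimierz's descendants per stirpes.
The 1/3 is divided into 4 equal shares of 1/12 among Danuta, Waclaw, Zofia, Grzegorz.
Danuta is living and takes 1/12.
Waclaw is living and takes 1/12.
Zofia predeceased; the 1/12 allotted to Zofia's branch passes to Zofia's issue by representation.
The 1/12 is divided into 2 equal shares of 1/24 among Jolanta, Czeslaw.
Jolanta is living and takes 1/24.
Czeslaw predeceased; the 1/24 allotted to Czeslaw's branch passes to Czeslaw's issue by representation.
The 1/24 is divided into 3 equal shares of 1/72 among Radoslaw, Ireneusz, Eliasz.
Radoslaw is living and takes 1/72.
Ireneusz is living and takes 1/72.
Eliasz is living and takes 1/72.
Grzegorz predeceased; the 1/12 allotted to Grzegorz's branch passes to Grzegorz's issue by representation.
The 1/12 is divided into 3 equal shares of 1/36 among Halina, Agnieszka, Nadia.
Halina is living and takes 1/36.
Agnieszka is living and takes 1/36.
Nadia predeceased; the 1/36 allotted to Nadia's branch passes to Nadia's issue by representation.
The 1/36 is divided into 4 equal shares of 1/144 among Urszula, Pelagia, Franciszka, Tadeusz.
Urszula is living and takes 1/144.
Pelagia is living and takes 1/144.
Franciszka is living and takes 1/144.
Tadeusz is living and takes 1/144.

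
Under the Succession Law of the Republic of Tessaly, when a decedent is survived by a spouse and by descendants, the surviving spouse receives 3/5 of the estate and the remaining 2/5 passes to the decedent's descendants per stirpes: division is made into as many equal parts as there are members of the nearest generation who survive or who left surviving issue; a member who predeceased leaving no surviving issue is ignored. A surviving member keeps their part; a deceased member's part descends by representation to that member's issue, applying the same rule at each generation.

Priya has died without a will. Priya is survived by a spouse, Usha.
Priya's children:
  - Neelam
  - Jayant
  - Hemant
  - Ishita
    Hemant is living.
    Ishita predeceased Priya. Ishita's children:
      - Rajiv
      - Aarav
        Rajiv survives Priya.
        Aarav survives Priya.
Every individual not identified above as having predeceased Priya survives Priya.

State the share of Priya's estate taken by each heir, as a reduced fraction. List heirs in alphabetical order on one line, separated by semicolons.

Aarav 1/20; Hemant 1/10; Jayant 1/10; Neelam 1/10; Rajiv 1/20; Usha 3/5

Usha, as surviving spouse, takes 3/5.
The remaining 2/5 passes to Priya's descendants per stirpes.
The 2/5 is divided into 4 equal shares of 1/10 among Neelam, Jayant, Hemant, Ishita.
Neelam is living and takes 1/10.
Jayant is living and takes 1/10.
Hemant is living and takes 1/10.
Ishita predeceased; the 1/10 allotted to Ishita's branch passes to Ishita's issue by representation.
The 1/10 is divided into 2 equal shares of 1/20 among Rajiv, Aarav.
Rajiv is living and takes 1/20.
Aarav is living and takes 1/20.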